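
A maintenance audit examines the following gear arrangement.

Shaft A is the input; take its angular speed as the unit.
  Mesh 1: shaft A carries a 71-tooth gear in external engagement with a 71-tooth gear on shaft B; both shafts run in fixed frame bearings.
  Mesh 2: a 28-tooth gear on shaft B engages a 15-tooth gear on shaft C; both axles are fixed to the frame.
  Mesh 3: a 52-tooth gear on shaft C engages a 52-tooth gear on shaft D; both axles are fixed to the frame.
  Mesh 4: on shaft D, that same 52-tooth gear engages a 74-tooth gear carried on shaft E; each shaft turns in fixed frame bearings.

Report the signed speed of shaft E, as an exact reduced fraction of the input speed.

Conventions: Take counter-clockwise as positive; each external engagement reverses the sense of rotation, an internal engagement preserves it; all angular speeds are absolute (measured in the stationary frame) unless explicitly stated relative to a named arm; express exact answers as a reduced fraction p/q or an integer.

4-mesh fixed-axis compound train (all bearings frame-fixed)
mesh 1 [71T→71T]: |ω|/ω_in = 1×71/71 = 1, sense flips to −
mesh 2 [28T→15T]: |ω|/ω_in = 1×28/15 = 28/15, sense flips to +
mesh 3 [52T→52T]: |ω|/ω_in = (28/15)×52/52 = 28/15, sense flips to −
mesh 4 [52T→74T]: |ω|/ω_in = (28/15)×52/74 = 728/555, sense flips to +
signed output speed (× input speed) = 728/555

728/555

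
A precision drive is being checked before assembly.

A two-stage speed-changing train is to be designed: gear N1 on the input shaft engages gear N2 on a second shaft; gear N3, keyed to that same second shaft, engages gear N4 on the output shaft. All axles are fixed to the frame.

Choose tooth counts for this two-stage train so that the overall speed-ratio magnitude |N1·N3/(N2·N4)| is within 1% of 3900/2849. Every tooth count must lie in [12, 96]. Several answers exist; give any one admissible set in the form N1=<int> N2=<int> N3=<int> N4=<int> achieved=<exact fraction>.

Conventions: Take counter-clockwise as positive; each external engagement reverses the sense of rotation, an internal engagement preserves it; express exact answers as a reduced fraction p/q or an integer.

N1=50 N2=37 N3=78 N4=77 achieved=3900/2849

class = fixed-axis compound train [2-stage, 3900/2849 wanted]
target = 3900/2849 in lowest terms: an exact hit needs N1·N3 = k·3900 and N2·N4 = k·2849 for one integer k, every count in [12, 96]; additionally prefer no 1:1 stage (N1 ≠ N2, N3 ≠ N4)
k = 1: N1·N3 = 3900 = 50·78, N2·N4 = 2849 = 37·77
achieved = 50·78/(37·77) = 3900/2849; |achieved − target| = 0 ≤ 39/2849 ✓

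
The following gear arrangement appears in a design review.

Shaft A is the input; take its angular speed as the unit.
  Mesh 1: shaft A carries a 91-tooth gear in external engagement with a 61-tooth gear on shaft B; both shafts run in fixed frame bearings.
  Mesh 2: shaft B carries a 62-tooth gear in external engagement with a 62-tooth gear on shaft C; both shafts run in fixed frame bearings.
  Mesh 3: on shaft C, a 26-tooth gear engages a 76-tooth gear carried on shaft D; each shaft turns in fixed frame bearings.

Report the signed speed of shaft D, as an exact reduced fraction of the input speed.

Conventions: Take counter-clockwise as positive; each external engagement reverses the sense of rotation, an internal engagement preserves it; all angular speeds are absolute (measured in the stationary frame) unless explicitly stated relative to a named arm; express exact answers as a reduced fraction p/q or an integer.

3-mesh fixed-axis compound train (all bearings frame-fixed)
mesh 1 [91T→61T]: |ω|/ω_in = 1×91/61 = 91/61, sense flips to −
mesh 2 [62T→62T]: |ω|/ω_in = (91/61)×62/62 = 91/61, sense flips to +
mesh 3 [26T→76T]: |ω|/ω_in = (91/61)×26/76 = 1183/2318, sense flips to −
signed output speed (× input speed) = -1183/2318

-1183/2318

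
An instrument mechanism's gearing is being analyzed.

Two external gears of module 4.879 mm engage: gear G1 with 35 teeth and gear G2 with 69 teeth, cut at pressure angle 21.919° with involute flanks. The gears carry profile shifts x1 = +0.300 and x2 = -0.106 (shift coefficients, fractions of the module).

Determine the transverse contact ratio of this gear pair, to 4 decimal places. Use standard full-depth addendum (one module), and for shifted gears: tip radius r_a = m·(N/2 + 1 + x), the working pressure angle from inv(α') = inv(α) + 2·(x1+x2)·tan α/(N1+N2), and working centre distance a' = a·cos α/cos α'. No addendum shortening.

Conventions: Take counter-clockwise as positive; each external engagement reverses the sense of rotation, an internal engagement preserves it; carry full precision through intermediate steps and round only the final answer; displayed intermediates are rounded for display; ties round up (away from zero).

1.6028

class = single-mesh tooth geometry [involute pair 35T × 69T, m = 4.879]
base radii: r_b1 = 79.210414, r_b2 = 156.157673
tip radii: r_a1 = 91.725200, r_a2 = 172.687326
inv(α') = inv(21.919°) + 2·(+0.300-0.106)·tan α/(35+69) = 0.02132515  ⇒  α' = 22.43658°
a' = a·cos α / cos α' = 253.7080·cos 21.919°/cos 22.43658° = 254.643981
action lengths: √(r_a1²−r_b1²) = 46.251731, √(r_a2²−r_b2²) = 73.727157
base pitch p_b = π·m·cos α = 14.219820
CR = (46.251731 + 73.727157 − 254.643981·sin 22.43658°)/14.219820 = 1.602786
contact ratio ≈ 1.6028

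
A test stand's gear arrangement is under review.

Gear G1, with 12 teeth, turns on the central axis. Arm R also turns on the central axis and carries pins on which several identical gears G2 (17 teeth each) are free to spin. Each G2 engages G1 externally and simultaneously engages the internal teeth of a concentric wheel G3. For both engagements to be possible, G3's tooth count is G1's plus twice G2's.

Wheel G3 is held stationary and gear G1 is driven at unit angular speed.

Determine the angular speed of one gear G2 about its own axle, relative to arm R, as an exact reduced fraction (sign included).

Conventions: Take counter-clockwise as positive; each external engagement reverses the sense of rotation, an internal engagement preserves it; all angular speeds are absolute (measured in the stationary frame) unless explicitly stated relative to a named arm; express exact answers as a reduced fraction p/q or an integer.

planetary set (12T centre, 17T on arm, 46T internal) — Willis relation
ring teeth: 12 + 2·17 = 46
12(ω_sun−ω_arm) = −46(ω_ring−ω_arm),  ω_ring = 0, ω_sun = 1
12(1−ω_arm) = −46(0−ω_arm)  ⇒  58·ω_arm = 12  ⇒  ω_arm = 6/29
sun–planet mesh: 12·(1−6/29) = −17·(ω_p−ω_arm)  ⇒  ω_p−ω_arm = -276/493
exact speed ratio = -276/493

-276/493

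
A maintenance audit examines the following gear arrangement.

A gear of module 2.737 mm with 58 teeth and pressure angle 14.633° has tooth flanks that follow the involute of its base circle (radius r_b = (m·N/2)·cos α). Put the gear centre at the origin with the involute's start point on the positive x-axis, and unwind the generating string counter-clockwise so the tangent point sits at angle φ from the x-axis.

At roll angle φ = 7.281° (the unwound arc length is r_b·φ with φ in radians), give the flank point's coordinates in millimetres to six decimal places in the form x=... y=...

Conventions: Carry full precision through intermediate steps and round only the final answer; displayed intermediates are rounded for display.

class = single-mesh tooth geometry [base-circle involute, m = 2.737, 58T]
pitch radius r_p = m·N/2 = 2.737·58/2 = 79.373000
base radius r_b = r_p·cos α = 79.373000·cos 14.633° = 76.798444
roll angle φ = 7.281° = 0.12707742 rad
x = r_b·(cos φ + φ·sin φ) = 77.416039
y = r_b·(sin φ − φ·cos φ) = 0.052449

x=77.416039 y=0.052449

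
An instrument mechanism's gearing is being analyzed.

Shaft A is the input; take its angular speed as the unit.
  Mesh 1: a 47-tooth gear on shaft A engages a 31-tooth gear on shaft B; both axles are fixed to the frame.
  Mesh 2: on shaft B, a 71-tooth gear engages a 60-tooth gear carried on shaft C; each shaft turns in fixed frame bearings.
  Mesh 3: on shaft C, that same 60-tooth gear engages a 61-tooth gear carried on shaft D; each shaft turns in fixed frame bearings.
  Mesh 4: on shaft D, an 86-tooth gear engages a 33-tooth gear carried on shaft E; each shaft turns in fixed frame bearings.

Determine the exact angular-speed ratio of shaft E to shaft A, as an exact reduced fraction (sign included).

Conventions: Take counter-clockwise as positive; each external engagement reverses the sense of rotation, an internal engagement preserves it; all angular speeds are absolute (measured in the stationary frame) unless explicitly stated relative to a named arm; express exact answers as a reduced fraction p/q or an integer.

286982/62403

class = fixed-axis compound train [4 meshes; 4 ratios multiply, 4 sense flips]
mesh 1 [47T→31T]: running ratio 47/31, sense −
mesh 2 [71T→60T]: running ratio 3337/1860, sense +
mesh 3 [60T→61T]: running ratio 3337/1891, sense −
mesh 4 [86T→33T]: running ratio 286982/62403, sense +
ω_out/ω_in = 286982/62403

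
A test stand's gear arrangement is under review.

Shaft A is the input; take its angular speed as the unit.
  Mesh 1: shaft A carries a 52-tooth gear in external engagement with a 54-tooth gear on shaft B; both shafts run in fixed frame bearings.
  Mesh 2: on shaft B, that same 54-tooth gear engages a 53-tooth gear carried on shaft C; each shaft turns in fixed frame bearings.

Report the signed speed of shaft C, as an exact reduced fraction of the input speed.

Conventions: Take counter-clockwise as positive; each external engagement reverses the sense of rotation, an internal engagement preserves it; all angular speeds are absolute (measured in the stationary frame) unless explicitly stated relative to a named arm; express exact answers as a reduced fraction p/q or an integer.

52/53

2-mesh fixed-axis compound train (all bearings frame-fixed)
mesh 1 [52T→54T]: |ω|/ω_in = 1×52/54 = 26/27, sense flips to −
mesh 2 [54T→53T]: |ω|/ω_in = (26/27)×54/53 = 52/53, sense flips to +
signed output speed (× input speed) = 52/53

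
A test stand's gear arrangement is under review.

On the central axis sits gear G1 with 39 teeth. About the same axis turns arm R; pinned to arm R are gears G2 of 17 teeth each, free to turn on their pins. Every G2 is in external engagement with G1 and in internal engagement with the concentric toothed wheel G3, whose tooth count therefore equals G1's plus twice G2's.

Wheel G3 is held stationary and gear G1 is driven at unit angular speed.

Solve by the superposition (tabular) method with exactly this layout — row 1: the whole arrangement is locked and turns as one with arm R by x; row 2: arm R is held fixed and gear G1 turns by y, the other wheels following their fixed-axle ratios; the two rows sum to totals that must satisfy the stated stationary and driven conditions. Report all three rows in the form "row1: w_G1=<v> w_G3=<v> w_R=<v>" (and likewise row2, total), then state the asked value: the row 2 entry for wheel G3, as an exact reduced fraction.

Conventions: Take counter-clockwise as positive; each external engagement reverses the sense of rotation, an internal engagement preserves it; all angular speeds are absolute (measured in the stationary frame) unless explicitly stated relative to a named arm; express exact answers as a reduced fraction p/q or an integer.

row1: w_G1=39/112 w_G3=39/112 w_R=39/112
row2: w_G1=73/112 w_G3=-39/112 w_R=0
total: w_G1=1 w_G3=0 w_R=39/112
asked value: -39/112

planetary set (39T centre, 17T on arm, 73T internal) — Willis relation
row 1 (train locked, turned with arm): all members turn x
row 2: sun turns y, ring = −(39/73)·y, arm 0
boundary: total ω_ring = x − (39/73)·y = 0 and total ω_sun = x + y = 1  ⇒  y = 73/112, x = 39/112
row 2 ring = −(39/73)·73/112 = -39/112
totals (row 1 + row 2): sun 39/112 + 73/112 = 1, ring 39/112 + (-39/112) = 0, arm 39/112 + 0 = 39/112
asked cell (row2, ring) = -39/112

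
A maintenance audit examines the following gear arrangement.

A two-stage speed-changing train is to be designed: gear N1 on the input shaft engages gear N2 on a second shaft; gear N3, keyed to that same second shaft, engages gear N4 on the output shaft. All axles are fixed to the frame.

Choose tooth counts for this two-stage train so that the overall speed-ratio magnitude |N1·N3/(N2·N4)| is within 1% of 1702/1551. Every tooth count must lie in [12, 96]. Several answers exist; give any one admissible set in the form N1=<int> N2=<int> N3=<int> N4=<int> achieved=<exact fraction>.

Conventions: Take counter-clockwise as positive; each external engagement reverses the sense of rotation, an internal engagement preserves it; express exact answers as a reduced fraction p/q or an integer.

class = fixed-axis compound train [2-stage, 1702/1551 wanted]
target = 1702/1551 in lowest terms: an exact hit needs N1·N3 = k·1702 and N2·N4 = k·1551 for one integer k, every count in [12, 96]; additionally prefer no 1:1 stage (N1 ≠ N2, N3 ≠ N4)
k = 1: N1·N3 = 1702 = 23·74, N2·N4 = 1551 = 33·47
achieved = 23·74/(33·47) = 1702/1551; |achieved − target| = 0 ≤ 851/77550 ✓

N1=23 N2=33 N3=74 N4=47 achieved=1702/1551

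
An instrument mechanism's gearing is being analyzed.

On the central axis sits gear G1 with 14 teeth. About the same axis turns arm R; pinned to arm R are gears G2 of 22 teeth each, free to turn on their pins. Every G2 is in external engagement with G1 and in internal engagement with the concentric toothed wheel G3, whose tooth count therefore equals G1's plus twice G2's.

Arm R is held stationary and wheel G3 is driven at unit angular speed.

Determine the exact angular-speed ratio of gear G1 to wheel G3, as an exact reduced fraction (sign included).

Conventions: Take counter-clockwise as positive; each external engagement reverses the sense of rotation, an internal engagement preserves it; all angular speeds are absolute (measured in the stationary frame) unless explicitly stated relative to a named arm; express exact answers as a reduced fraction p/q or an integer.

-29/7

topology: planetary set — G1 14T / G2 22T / G3 58T, arm = carrier (Willis)
ring teeth: 14 + 2·22 = 58
14(ω_sun−ω_arm) = −58(ω_ring−ω_arm),  ω_arm = 0, ω_ring = 1
ω_sun = 0 − (58/14)(1−0) = -29/7
ω_out/ω_in = -29/7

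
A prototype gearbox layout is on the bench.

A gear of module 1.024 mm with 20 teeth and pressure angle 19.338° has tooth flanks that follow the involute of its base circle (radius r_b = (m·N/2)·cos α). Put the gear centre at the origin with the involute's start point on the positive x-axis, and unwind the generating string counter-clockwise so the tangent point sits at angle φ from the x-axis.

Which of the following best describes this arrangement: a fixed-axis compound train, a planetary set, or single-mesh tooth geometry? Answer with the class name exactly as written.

single-mesh tooth geometry

single-mesh involute tooth geometry (20T wheel at module 1.024)
classification: single-mesh tooth geometry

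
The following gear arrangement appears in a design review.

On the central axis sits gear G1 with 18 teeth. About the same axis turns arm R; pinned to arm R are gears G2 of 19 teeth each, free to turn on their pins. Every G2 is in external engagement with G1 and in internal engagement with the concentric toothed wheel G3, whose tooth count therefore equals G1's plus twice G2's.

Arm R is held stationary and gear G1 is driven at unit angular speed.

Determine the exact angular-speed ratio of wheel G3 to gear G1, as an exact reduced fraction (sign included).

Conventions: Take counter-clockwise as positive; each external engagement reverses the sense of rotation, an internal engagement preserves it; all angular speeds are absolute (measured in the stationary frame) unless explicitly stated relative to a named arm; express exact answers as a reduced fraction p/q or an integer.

planetary set (18T centre, 19T on arm, 56T internal) — Willis relation
ring teeth: 18 + 2·19 = 56
18(ω_sun−ω_arm) = −56(ω_ring−ω_arm),  ω_arm = 0, ω_sun = 1
ω_ring = 0 − (18/56)(1−0) = -9/28
ω_out/ω_in = -9/28

-9/28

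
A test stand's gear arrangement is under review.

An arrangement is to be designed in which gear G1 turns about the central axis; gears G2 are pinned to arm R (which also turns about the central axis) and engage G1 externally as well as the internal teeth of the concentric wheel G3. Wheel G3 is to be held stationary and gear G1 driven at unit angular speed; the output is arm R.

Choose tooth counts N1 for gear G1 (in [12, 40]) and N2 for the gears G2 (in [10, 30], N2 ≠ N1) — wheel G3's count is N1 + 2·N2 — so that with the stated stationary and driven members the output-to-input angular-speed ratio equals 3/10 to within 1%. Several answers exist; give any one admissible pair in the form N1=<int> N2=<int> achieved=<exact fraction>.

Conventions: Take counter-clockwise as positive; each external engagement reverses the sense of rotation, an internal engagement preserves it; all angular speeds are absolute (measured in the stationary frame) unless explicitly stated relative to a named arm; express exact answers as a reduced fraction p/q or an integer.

N1=15 N2=10 achieved=3/10

planetary set to be sized for 3/10 (Willis relation)
Willis with ω_ring = 0: ω_arm/ω_sun = N1/(N1+N3); set equal to 3/10  ⇒  N3/N1 = 1/(3/10) − 1 = 7/3
N3 = N1 + 2·N2  ⇒  N2/N1 = (N3/N1 − 1)/2 = (7/3 − 1)/2 = 2/3
smallest multiple with N1 ≥ 12 and N2 ≥ 10: k = 5  ⇒  N1 = 5·3 = 15, N2 = 5·2 = 10 (N1 ≤ 40, N2 ≤ 30, N2 ≠ N1 ✓), N3 = 15 + 2·10 = 35
check: N1/(N1+N3) with N1 = 15, N3 = 35 gives 3/10; |achieved − target| = 0 ≤ 3/1000 ✓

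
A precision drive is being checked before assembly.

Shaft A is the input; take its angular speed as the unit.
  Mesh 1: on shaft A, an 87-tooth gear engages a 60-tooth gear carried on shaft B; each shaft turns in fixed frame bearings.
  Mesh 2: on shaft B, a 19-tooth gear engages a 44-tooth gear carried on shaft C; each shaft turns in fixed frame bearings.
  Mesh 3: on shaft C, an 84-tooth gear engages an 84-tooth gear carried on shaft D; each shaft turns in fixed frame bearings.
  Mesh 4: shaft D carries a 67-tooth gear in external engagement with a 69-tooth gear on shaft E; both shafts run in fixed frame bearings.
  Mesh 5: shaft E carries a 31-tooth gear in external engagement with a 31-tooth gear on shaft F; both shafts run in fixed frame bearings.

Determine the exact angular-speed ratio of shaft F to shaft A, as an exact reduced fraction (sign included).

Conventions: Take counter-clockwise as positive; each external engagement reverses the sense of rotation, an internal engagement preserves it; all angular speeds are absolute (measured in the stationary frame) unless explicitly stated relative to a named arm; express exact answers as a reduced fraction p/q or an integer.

-36917/60720

class = fixed-axis compound train [5 meshes; 5 ratios multiply, 5 sense flips]
mesh 1 [87T→60T]: running ratio 29/20, sense −
mesh 2 [19T→44T]: running ratio 551/880, sense +
mesh 3 [84T→84T]: running ratio 551/880, sense −
mesh 4 [67T→69T]: running ratio 36917/60720, sense +
mesh 5 [31T→31T]: running ratio 36917/60720, sense −
ω_out/ω_in = -36917/60720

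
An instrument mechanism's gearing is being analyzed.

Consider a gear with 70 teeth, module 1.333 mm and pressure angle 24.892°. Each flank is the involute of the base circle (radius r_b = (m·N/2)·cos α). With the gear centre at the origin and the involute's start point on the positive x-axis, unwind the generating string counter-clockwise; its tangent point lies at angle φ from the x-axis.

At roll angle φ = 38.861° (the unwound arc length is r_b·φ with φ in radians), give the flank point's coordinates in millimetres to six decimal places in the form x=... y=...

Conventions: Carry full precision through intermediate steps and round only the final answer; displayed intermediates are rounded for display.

topology: single-mesh involute geometry — m = 1.333, N = 70
pitch radius r_p = m·N/2 = 1.333·70/2 = 46.655000
base radius r_b = r_p·cos α = 46.655000·cos 24.892° = 42.320881
roll angle φ = 38.861° = 0.67825240 rad
x = r_b·(cos φ + φ·sin φ) = 50.964010
y = r_b·(sin φ − φ·cos φ) = 4.202383

x=50.964010 y=4.202383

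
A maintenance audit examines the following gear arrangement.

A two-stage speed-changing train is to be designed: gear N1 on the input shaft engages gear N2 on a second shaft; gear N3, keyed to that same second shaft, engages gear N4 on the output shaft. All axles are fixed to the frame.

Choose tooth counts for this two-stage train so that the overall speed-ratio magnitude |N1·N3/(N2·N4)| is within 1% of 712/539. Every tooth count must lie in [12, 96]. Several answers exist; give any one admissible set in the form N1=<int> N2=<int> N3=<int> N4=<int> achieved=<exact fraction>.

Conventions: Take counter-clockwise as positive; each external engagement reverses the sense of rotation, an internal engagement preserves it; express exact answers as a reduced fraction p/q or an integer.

class = fixed-axis compound train [2-stage, 712/539 wanted]
target = 712/539 in lowest terms: an exact hit needs N1·N3 = k·712 and N2·N4 = k·539 for one integer k, every count in [12, 96]; additionally prefer no 1:1 stage (N1 ≠ N2, N3 ≠ N4)
k = 1: no 1:1-free in-range split of k·712 and k·539 into factor pairs; take k = 2
k = 2: N1·N3 = 1424 = 16·89, N2·N4 = 1078 = 14·77
achieved = 16·89/(14·77) = 712/539; |achieved − target| = 0 ≤ 178/13475 ✓

N1=16 N2=14 N3=89 N4=77 achieved=712/539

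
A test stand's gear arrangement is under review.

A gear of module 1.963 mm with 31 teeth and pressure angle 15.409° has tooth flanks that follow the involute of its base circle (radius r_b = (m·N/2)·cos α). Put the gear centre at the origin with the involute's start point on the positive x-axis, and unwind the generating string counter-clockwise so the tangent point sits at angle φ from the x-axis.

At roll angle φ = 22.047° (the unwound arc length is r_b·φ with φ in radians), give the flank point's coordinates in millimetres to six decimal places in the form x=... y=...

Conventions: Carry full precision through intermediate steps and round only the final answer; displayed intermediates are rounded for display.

class = single-mesh tooth geometry [base-circle involute, m = 1.963, 31T]
pitch radius r_p = m·N/2 = 1.963·31/2 = 30.426500
base radius r_b = r_p·cos α = 30.426500·cos 15.409° = 29.332779
roll angle φ = 22.047° = 0.38479274 rad
x = r_b·(cos φ + φ·sin φ) = 31.424639
y = r_b·(sin φ − φ·cos φ) = 0.548869

x=31.424639 y=0.548869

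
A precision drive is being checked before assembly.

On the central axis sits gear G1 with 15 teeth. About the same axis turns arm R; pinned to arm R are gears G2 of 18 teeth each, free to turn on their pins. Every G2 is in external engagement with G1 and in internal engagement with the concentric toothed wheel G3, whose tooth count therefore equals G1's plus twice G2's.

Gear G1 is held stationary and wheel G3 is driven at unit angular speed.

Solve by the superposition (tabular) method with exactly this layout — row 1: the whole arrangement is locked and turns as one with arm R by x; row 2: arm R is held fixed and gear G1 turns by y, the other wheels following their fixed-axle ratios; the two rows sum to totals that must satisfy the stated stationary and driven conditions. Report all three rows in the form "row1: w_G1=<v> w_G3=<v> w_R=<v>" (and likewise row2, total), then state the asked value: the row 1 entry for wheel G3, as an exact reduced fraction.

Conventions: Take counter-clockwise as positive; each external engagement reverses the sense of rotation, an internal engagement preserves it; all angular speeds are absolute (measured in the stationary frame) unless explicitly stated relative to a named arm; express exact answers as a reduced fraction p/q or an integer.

row1: w_G1=17/22 w_G3=17/22 w_R=17/22
row2: w_G1=-17/22 w_G3=5/22 w_R=0
total: w_G1=0 w_G3=1 w_R=17/22
asked value: 17/22

class = planetary set [G3 = 15+2·18 = 51; Willis about the carrier]
row 1: whole set turns with the arm by x
row 2 — arm fixed, fixed-axis ratios: sun y, ring −(15/51)·y, arm 0
boundary: total ω_sun = x + y = 0 and total ω_ring = x − (15/51)·y = 1  ⇒  y = -17/22, x = 17/22
row 2 ring = −(15/51)·(-17/22) = 5/22
totals (row 1 + row 2): sun 17/22 + (-17/22) = 0, ring 17/22 + 5/22 = 1, arm 17/22 + 0 = 17/22
asked cell (row1, ring) = 17/22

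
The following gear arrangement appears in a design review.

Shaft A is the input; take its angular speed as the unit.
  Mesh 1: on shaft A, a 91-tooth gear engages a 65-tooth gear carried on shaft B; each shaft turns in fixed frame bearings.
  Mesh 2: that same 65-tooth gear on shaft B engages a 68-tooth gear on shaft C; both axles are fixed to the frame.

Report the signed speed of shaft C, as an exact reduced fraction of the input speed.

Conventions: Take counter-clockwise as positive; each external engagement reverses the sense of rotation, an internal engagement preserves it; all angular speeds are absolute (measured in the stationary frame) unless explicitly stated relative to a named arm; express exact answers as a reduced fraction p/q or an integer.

2-mesh fixed-axis compound train (all bearings frame-fixed)
mesh 1 [91T→65T]: |ω|/ω_in = 1×91/65 = 7/5, sense flips to −
mesh 2 [65T→68T]: |ω|/ω_in = (7/5)×65/68 = 91/68, sense flips to +
signed output speed (× input speed) = 91/68

91/68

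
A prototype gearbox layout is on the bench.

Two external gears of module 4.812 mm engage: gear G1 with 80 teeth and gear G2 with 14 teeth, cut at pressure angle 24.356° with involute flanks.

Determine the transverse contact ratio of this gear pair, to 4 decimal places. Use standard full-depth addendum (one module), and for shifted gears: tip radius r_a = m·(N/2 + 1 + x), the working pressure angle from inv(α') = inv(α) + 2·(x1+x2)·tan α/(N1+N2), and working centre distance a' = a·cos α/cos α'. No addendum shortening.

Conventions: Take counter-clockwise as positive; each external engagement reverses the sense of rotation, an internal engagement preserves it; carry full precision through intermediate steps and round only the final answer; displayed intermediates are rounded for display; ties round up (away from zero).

1.4812

recognized (one external pair, fixed centres): single-mesh tooth geometry, m = 4.812, N1 = 80, N2 = 14
base radii: r_b1 = 175.349402, r_b2 = 30.686145
tip radii: r_a1 = 197.292000, r_a2 = 38.496000
no profile shift: α' = α, a' = a
action lengths: √(r_a1²−r_b1²) = 90.425220, √(r_a2²−r_b2²) = 23.244408
base pitch p_b = π·m·cos α = 13.771910
CR = (90.425220 + 23.244408 − 226.164000·sin 24.35600°)/13.771910 = 1.481165
contact ratio ≈ 1.4812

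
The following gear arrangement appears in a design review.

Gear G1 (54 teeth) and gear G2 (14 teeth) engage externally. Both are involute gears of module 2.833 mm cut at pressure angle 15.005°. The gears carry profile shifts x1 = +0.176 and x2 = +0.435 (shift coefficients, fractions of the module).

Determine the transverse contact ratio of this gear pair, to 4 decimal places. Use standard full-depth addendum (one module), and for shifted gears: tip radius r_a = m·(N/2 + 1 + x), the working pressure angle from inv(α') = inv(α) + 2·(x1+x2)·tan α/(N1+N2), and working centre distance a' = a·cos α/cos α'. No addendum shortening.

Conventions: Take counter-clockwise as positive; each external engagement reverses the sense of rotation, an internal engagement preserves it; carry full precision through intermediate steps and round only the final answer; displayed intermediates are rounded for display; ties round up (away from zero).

1.6363

recognized (one external pair, fixed centres): single-mesh tooth geometry, m = 2.833, N1 = 54, N2 = 14
base radii: r_b1 = 73.882904, r_b2 = 19.154827
tip radii: r_a1 = 79.822608, r_a2 = 23.896355
inv(α') = inv(15.005°) + 2·(+0.176+0.435)·tan α/(54+14) = 0.01097296  ⇒  α' = 18.11456°
a' = a·cos α / cos α' = 96.3220·cos 15.005°/cos 18.11456° = 97.889450
action lengths: √(r_a1²−r_b1²) = 30.215314, √(r_a2²−r_b2²) = 14.287350
base pitch p_b = π·m·cos α = 8.596666
CR = (30.215314 + 14.287350 − 97.889450·sin 18.11456°)/8.596666 = 1.636341
contact ratio ≈ 1.6363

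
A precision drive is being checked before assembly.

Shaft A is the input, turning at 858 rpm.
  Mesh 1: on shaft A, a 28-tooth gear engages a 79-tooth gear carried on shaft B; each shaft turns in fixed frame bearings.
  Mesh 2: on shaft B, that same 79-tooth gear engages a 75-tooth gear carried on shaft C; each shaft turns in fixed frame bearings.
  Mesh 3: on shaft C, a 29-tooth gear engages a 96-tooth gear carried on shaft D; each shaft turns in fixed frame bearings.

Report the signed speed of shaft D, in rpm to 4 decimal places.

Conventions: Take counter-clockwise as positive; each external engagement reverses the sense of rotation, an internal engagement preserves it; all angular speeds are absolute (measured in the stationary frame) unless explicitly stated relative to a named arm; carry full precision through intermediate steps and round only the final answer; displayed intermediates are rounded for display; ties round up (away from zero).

recognized (4 fixed axles, 3 meshes): fixed-axis compound train
mesh 1 [28T→79T]: ω = 858.0000×28/79 = 304.1013 rpm, sense flips to −
mesh 2 [79T→75T]: ω = 304.1013×79/75 = 320.3200 rpm, sense flips to +
mesh 3 [29T→96T]: ω = 320.3200×29/96 = 96.7633 rpm, sense flips to −
signed output speed = -96.7633 rpm

-96.7633 rpm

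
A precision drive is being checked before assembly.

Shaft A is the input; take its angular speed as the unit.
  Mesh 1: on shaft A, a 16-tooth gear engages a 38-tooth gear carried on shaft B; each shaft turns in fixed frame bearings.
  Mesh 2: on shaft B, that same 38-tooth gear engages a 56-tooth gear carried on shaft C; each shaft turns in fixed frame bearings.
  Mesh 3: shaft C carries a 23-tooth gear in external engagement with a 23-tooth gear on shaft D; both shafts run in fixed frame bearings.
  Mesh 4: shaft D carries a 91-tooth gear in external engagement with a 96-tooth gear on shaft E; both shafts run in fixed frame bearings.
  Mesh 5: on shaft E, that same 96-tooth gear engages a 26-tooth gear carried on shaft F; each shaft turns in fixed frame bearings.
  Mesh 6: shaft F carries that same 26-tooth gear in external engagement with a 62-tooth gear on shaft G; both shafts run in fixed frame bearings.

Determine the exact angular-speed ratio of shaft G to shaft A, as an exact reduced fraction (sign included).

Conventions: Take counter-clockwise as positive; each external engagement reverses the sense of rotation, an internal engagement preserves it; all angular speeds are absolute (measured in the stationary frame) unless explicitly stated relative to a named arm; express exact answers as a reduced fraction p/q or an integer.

class = fixed-axis compound train [6 meshes; 6 ratios multiply, 6 sense flips]
mesh 1 [16T→38T]: running ratio 8/19, sense −
mesh 2 [38T→56T]: running ratio 2/7, sense +
mesh 3 [23T→23T]: running ratio 2/7, sense −
mesh 4 [91T→96T]: running ratio 13/48, sense +
mesh 5 [96T→26T]: running ratio 1, sense −
mesh 6 [26T→62T]: running ratio 13/31, sense +
ω_out/ω_in = 13/31

13/31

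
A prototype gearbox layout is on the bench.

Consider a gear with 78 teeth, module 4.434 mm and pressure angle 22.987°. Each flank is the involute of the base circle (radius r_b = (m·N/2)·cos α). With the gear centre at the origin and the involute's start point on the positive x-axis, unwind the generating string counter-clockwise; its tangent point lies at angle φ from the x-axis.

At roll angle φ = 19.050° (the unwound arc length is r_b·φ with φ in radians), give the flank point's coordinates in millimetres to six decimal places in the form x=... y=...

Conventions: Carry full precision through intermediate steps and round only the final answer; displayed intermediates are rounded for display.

x=167.752052 y=1.928925

topology: single-mesh involute geometry — m = 4.434, N = 78
pitch radius r_p = m·N/2 = 4.434·78/2 = 172.926000
base radius r_b = r_p·cos α = 172.926000·cos 22.987° = 159.194549
roll angle φ = 19.050° = 0.33248522 rad
x = r_b·(cos φ + φ·sin φ) = 167.752052
y = r_b·(sin φ − φ·cos φ) = 1.928925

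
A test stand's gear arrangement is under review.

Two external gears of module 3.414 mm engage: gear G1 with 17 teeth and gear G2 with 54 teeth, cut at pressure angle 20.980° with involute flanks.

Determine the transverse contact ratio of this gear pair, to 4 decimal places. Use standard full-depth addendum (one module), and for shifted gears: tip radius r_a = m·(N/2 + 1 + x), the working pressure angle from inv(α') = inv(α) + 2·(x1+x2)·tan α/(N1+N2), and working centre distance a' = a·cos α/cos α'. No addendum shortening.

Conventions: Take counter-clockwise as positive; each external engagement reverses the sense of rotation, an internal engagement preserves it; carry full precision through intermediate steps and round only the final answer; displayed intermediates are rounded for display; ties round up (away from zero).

class = single-mesh tooth geometry [involute pair 17T × 54T, m = 3.414]
base radii: r_b1 = 27.095199, r_b2 = 86.067102
tip radii: r_a1 = 32.433000, r_a2 = 95.592000
no profile shift: α' = α, a' = a
action lengths: √(r_a1²−r_b1²) = 17.825535, √(r_a2²−r_b2²) = 41.596687
base pitch p_b = π·m·cos α = 10.014362
CR = (17.825535 + 41.596687 − 121.197000·sin 20.98000°)/10.014362 = 1.600561
contact ratio ≈ 1.6006

1.6006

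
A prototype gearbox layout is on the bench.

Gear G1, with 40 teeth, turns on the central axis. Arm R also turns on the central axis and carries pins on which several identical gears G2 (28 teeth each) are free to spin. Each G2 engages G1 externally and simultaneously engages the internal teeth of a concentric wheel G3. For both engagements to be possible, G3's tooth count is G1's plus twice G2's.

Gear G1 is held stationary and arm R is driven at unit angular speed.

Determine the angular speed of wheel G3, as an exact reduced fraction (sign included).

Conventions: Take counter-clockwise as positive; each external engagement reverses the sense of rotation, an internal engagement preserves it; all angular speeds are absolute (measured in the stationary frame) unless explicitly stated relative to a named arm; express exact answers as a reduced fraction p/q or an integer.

planetary set (40T centre, 28T on arm, 96T internal) — Willis relation
ring teeth: 40 + 2·28 = 96
40(ω_sun−ω_arm) = −96(ω_ring−ω_arm),  ω_sun = 0, ω_arm = 1
ω_ring = 1 − (40/96)(0−1) = 17/12
exact speed ratio = 17/12

17/12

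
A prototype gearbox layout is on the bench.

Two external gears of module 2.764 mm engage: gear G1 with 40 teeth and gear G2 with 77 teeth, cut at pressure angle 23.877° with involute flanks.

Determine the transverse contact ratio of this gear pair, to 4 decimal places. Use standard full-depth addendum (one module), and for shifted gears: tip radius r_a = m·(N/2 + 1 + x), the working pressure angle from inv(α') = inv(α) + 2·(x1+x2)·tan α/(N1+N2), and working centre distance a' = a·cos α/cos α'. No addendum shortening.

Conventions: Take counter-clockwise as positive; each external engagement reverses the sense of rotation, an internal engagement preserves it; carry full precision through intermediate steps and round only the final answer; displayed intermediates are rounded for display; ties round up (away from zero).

1.5855

recognized (one external pair, fixed centres): single-mesh tooth geometry, m = 2.764, N1 = 40, N2 = 77
base radii: r_b1 = 50.548945, r_b2 = 97.306719
tip radii: r_a1 = 58.044000, r_a2 = 109.178000
no profile shift: α' = α, a' = a
action lengths: √(r_a1²−r_b1²) = 28.529110, √(r_a2²−r_b2²) = 49.509980
base pitch p_b = π·m·cos α = 7.940210
CR = (28.529110 + 49.509980 − 161.694000·sin 23.87700°)/7.940210 = 1.585534
contact ratio ≈ 1.5855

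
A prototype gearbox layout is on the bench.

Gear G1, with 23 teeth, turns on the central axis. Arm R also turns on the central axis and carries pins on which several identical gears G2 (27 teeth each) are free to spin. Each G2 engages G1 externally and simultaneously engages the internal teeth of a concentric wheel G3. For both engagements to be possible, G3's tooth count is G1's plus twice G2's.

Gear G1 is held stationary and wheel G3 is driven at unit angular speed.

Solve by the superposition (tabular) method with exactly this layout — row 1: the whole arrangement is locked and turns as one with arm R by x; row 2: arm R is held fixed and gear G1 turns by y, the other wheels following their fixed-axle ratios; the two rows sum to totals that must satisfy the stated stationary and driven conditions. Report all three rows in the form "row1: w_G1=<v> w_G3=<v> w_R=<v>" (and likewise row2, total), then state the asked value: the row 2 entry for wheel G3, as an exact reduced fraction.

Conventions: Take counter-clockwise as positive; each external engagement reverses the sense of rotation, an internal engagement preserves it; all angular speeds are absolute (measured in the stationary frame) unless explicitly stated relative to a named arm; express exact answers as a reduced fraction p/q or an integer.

row1: w_G1=77/100 w_G3=77/100 w_R=77/100
row2: w_G1=-77/100 w_G3=23/100 w_R=0
total: w_G1=0 w_G3=1 w_R=77/100
asked value: 23/100

topology: planetary set — G1 23T / G2 27T / G3 77T, arm = carrier (Willis)
row 1: whole set turns with the arm by x
superposition row 2 [arm held]: sun y, ring −(23/77)·y, arm 0
boundary: total ω_sun = x + y = 0 and total ω_ring = x − (23/77)·y = 1  ⇒  y = -77/100, x = 77/100
row 2 ring = −(23/77)·(-77/100) = 23/100
totals (row 1 + row 2): sun 77/100 + (-77/100) = 0, ring 77/100 + 23/100 = 1, arm 77/100 + 0 = 77/100
asked cell (row2, ring) = 23/100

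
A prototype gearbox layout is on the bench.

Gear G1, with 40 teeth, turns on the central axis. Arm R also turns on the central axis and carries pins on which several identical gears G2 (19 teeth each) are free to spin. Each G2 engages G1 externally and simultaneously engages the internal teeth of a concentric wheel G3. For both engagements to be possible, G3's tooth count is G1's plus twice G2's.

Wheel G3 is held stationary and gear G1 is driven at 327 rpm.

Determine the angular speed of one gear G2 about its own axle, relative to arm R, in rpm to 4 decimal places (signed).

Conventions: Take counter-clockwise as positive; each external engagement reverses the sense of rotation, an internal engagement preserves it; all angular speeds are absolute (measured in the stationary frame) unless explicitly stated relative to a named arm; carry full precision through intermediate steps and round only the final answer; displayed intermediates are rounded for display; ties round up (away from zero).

recognized (axles ride arm R): planetary set, 40/19/78 teeth
normalise by the input: solve with ω_sun = 1, then scale by 327 rpm
ring teeth: 40 + 2·19 = 78
40(ω_sun−ω_arm) = −78(ω_ring−ω_arm),  ω_ring = 0, ω_sun = 1
40(1−ω_arm) = −78(0−ω_arm)  ⇒  118·ω_arm = 40  ⇒  ω_arm = 20/59
sun–planet mesh: 40·(1−20/59) = −19·(ω_p−ω_arm)  ⇒  ω_p−ω_arm = -1560/1121
scale: ω_p−ω_arm = -1560/1121 × 327 rpm = -455.0580 rpm

-455.0580 rpm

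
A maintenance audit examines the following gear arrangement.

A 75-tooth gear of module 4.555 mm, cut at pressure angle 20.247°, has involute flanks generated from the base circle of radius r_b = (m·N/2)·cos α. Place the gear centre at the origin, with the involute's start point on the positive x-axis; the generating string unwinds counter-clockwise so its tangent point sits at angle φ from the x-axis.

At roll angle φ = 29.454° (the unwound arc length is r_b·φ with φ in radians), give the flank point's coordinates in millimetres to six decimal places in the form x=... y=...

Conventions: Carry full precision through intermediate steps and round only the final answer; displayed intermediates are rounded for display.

topology: single-mesh involute geometry — m = 4.555, N = 75
pitch radius r_p = m·N/2 = 4.555·75/2 = 170.812500
base radius r_b = r_p·cos α = 170.812500·cos 20.247° = 160.257903
roll angle φ = 29.454° = 0.51406928 rad
x = r_b·(cos φ + φ·sin φ) = 180.054768
y = r_b·(sin φ − φ·cos φ) = 7.067121

x=180.054768 y=7.067121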